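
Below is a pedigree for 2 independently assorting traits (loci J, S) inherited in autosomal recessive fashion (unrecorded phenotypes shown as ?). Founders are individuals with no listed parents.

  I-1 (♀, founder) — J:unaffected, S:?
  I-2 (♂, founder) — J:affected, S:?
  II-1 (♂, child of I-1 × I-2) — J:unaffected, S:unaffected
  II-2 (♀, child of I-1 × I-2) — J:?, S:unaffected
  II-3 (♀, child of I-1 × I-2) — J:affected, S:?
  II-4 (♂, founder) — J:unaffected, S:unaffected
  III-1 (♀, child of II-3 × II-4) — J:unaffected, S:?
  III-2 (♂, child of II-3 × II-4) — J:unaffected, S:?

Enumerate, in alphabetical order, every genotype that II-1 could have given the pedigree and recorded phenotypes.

J/I-1 un ·: Jj
J/I-2 aff ·: jj
J/II-1 un I-1×I-2: Jj
J/II-2 ? I-1×I-2: Jj|jj
J/II-3 aff I-1×I-2: jj
J/II-4 un ·: JJ|Jj
J/III-1 un II-3×II-4: Jj
J/III-2 un II-3×II-4: Jj
⇒ J over [I-1,I-2,II-1,II-2,II-3,II-4,III-1,III-2]: 4 consistent
S/I-1 ? ·: SS|Ss|ss
S/I-2 ? ·: SS|Ss|ss
S/II-1 un I-1×I-2: SS|Ss
S/II-2 un I-1×I-2: SS|Ss
S/II-3 ? I-1×I-2: SS|Ss|ss
S/II-4 un ·: SS|Ss
S/III-1 ? II-3×II-4: SS|Ss|ss
S/III-2 ? II-3×II-4: SS|Ss|ss
⇒ S over [I-1,I-2,II-1,II-2,II-3,II-4,III-1,III-2]: 303 consistent

II-1 ∈ {Jj SS, Jj Ss}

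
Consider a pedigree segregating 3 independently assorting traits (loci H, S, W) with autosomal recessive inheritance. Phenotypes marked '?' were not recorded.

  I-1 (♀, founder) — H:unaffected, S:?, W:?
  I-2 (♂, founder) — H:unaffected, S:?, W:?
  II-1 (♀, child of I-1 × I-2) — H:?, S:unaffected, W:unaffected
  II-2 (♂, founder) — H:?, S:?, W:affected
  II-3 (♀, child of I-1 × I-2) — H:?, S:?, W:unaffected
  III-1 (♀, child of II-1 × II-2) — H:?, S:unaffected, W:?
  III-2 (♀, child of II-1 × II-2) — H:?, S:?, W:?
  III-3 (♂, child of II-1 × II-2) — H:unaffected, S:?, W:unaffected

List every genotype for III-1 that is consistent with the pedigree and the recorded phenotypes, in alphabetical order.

III-1 ∈ {HH SS Ww, HH SS ww, HH Ss Ww, HH Ss ww, Hh SS Ww, Hh SS ww, Hh Ss Ww, Hh Ss ww, hh SS Ww, hh SS ww, hh Ss Ww, hh Ss ww}

H/I-1 un ·: HH|Hh
H/I-2 un ·: HH|Hh
H/II-1 ? I-1×I-2: HH|Hh|hh
H/II-2 ? ·: HH|Hh|hh
H/II-3 ? I-1×I-2: HH|Hh|hh
H/III-1 ? II-1×II-2: HH|Hh|hh
H/III-2 ? II-1×II-2: HH|Hh|hh
H/III-3 un II-1×II-2: HH|Hh
⇒ H over [I-1,I-2,II-1,II-2,II-3,III-1,III-2,III-3]: 305 consistent
S/I-1 ? ·: SS|Ss|ss
S/I-2 ? ·: SS|Ss|ss
S/II-1 un I-1×I-2: SS|Ss
S/II-2 ? ·: SS|Ss|ss
S/II-3 ? I-1×I-2: SS|Ss|ss
S/III-1 un II-1×II-2: SS|Ss
S/III-2 ? II-1×II-2: SS|Ss|ss
S/III-3 ? II-1×II-2: SS|Ss|ss
⇒ S over [I-1,I-2,II-1,II-2,II-3,III-1,III-2,III-3]: 470 consistent
W/I-1 ? ·: WW|Ww|ww
W/I-2 ? ·: WW|Ww|ww
W/II-1 un I-1×I-2: WW|Ww
W/II-2 aff ·: ww
W/II-3 un I-1×I-2: WW|Ww
W/III-1 ? II-1×II-2: Ww|ww
W/III-2 ? II-1×II-2: Ww|ww
W/III-3 un II-1×II-2: Ww
⇒ W over [I-1,I-2,II-1,II-2,II-3,III-1,III-2,III-3]: 47 consistent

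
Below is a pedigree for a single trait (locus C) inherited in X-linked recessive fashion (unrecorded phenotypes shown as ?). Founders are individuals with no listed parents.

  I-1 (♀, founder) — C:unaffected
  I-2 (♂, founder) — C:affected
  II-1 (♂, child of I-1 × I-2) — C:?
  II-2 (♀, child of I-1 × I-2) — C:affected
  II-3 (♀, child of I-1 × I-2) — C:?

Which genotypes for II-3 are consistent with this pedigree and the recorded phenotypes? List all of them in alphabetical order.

II-3 ∈ {X^CX^c, X^cX^c}

C/I-1 un ·: X^CX^c
C/I-2 aff ·: X^cY
C/II-1 ? I-1×I-2: X^CY|X^cY
C/II-2 aff I-1×I-2: X^cX^c
C/II-3 ? I-1×I-2: X^CX^c|X^cX^c
⇒ C over [I-1,I-2,II-1,II-2,II-3]: 4 consistent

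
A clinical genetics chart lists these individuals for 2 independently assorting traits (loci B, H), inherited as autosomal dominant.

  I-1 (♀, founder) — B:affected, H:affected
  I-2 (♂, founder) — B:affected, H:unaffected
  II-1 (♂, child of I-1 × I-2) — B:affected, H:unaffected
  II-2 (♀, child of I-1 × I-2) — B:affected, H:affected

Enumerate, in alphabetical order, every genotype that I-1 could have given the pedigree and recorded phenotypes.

B/I-1 aff ·: Bb|BB
B/I-2 aff ·: Bb|BB
B/II-1 aff I-1×I-2: Bb|BB
B/II-2 aff I-1×I-2: Bb|BB
⇒ B over [I-1,I-2,II-1,II-2]: 13 consistent
H/I-1 aff ·: Hh
H/I-2 un ·: hh
H/II-1 un I-1×I-2: hh
H/II-2 aff I-1×I-2: Hh
⇒ H over [I-1,I-2,II-1,II-2]: 1 consistent

I-1 ∈ {BB Hh, Bb Hh}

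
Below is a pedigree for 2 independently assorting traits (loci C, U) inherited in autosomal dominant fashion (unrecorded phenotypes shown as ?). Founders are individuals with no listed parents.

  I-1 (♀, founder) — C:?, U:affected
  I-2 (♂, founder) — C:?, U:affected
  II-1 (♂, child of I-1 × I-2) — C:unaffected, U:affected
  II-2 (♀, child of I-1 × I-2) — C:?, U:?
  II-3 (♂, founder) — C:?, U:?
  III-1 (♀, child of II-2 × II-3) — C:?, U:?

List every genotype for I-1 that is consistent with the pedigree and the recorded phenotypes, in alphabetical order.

I-1 ∈ {Cc UU, Cc Uu, cc UU, cc Uu}

C/I-1 ? ·: cc|Cc
C/I-2 ? ·: cc|Cc
C/II-1 un I-1×I-2: cc
C/II-2 ? I-1×I-2: cc|Cc|CC
C/II-3 ? ·: cc|Cc|CC
C/III-1 ? II-2×II-3: cc|Cc|CC
⇒ C over [I-1,I-2,II-1,II-2,II-3,III-1]: 41 consistent
U/I-1 aff ·: Uu|UU
U/I-2 aff ·: Uu|UU
U/II-1 aff I-1×I-2: Uu|UU
U/II-2 ? I-1×I-2: uu|Uu|UU
U/II-3 ? ·: uu|Uu|UU
U/III-1 ? II-2×II-3: uu|Uu|UU
⇒ U over [I-1,I-2,II-1,II-2,II-3,III-1]: 78 consistent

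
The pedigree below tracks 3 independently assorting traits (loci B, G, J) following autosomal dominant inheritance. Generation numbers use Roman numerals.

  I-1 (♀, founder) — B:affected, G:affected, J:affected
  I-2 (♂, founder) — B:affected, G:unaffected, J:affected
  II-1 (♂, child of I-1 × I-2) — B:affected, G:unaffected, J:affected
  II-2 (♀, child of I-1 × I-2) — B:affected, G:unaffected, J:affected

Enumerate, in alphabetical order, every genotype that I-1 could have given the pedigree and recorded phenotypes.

I-1 ∈ {BB Gg JJ, BB Gg Jj, Bb Gg JJ, Bb Gg Jj}

B/I-1 aff ·: Bb|BB
B/I-2 aff ·: Bb|BB
B/II-1 aff I-1×I-2: Bb|BB
B/II-2 aff I-1×I-2: Bb|BB
⇒ B over [I-1,I-2,II-1,II-2]: 13 consistent
G/I-1 aff ·: Gg
G/I-2 un ·: gg
G/II-1 un I-1×I-2: gg
G/II-2 un I-1×I-2: gg
⇒ G over [I-1,I-2,II-1,II-2]: 1 consistent
J/I-1 aff ·: Jj|JJ
J/I-2 aff ·: Jj|JJ
J/II-1 aff I-1×I-2: Jj|JJ
J/II-2 aff I-1×I-2: Jj|JJ
⇒ J over [I-1,I-2,II-1,II-2]: 13 consistent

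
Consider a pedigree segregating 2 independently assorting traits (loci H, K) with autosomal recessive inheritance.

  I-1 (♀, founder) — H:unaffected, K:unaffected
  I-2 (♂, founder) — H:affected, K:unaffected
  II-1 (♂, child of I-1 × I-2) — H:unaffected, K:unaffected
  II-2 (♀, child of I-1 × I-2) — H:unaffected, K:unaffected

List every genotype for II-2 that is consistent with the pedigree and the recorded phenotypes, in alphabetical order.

H/I-1 un ·: HH|Hh
H/I-2 aff ·: hh
H/II-1 un I-1×I-2: Hh
H/II-2 un I-1×I-2: Hh
⇒ H over [I-1,I-2,II-1,II-2]: 2 consistent
K/I-1 un ·: KK|Kk
K/I-2 un ·: KK|Kk
K/II-1 un I-1×I-2: KK|Kk
K/II-2 un I-1×I-2: KK|Kk
⇒ K over [I-1,I-2,II-1,II-2]: 13 consistent

II-2 ∈ {Hh KK, Hh Kk}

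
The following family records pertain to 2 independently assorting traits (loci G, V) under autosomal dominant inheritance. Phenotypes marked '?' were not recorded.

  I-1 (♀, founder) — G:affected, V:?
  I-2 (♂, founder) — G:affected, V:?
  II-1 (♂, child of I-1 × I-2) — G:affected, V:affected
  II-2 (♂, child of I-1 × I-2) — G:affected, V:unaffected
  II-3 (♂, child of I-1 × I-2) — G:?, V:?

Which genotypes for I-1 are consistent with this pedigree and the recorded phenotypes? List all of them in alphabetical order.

G/I-1 aff ·: Gg|GG
G/I-2 aff ·: Gg|GG
G/II-1 aff I-1×I-2: Gg|GG
G/II-2 aff I-1×I-2: Gg|GG
G/II-3 ? I-1×I-2: gg|Gg|GG
⇒ G over [I-1,I-2,II-1,II-2,II-3]: 29 consistent
V/I-1 ? ·: vv|Vv
V/I-2 ? ·: vv|Vv
V/II-1 aff I-1×I-2: Vv|VV
V/II-2 un I-1×I-2: vv
V/II-3 ? I-1×I-2: vv|Vv|VV
⇒ V over [I-1,I-2,II-1,II-2,II-3]: 10 consistent

I-1 ∈ {GG Vv, GG vv, Gg Vv, Gg vv}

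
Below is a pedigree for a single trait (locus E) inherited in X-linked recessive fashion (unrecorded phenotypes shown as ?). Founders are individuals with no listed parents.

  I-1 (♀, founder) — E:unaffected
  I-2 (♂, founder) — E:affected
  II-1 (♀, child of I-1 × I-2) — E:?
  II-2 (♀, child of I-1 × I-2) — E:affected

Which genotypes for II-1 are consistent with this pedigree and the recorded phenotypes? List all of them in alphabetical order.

II-1 ∈ {X^EX^e, X^eX^e}

E/I-1 un ·: X^EX^e
E/I-2 aff ·: X^eY
E/II-1 ? I-1×I-2: X^EX^e|X^eX^e
E/II-2 aff I-1×I-2: X^eX^e
⇒ E over [I-1,I-2,II-1,II-2]: 2 consistent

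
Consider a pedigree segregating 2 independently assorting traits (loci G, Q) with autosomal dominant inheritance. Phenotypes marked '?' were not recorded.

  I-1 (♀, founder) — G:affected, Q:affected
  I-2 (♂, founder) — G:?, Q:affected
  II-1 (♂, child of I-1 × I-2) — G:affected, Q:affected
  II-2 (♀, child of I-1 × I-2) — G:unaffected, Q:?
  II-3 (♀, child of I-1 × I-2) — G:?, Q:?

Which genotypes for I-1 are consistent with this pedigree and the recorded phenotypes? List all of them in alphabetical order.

I-1 ∈ {Gg QQ, Gg Qq}

G/I-1 aff ·: Gg
G/I-2 ? ·: gg|Gg
G/II-1 aff I-1×I-2: Gg|GG
G/II-2 un I-1×I-2: gg
G/II-3 ? I-1×I-2: gg|Gg|GG
⇒ G over [I-1,I-2,II-1,II-2,II-3]: 8 consistent
Q/I-1 aff ·: Qq|QQ
Q/I-2 aff ·: Qq|QQ
Q/II-1 aff I-1×I-2: Qq|QQ
Q/II-2 ? I-1×I-2: qq|Qq|QQ
Q/II-3 ? I-1×I-2: qq|Qq|QQ
⇒ Q over [I-1,I-2,II-1,II-2,II-3]: 35 consistent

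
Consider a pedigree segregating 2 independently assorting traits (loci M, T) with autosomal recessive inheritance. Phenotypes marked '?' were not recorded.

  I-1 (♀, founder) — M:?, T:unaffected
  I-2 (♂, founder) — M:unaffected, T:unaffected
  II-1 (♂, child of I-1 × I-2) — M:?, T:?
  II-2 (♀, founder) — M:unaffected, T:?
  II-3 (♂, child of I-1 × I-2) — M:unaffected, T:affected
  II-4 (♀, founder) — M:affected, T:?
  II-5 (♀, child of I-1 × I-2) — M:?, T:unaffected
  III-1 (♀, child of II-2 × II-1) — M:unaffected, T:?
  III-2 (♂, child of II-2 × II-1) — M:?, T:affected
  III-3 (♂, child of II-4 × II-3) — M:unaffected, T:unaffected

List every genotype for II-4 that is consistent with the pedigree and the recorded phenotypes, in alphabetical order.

M/I-1 ? ·: MM|Mm|mm
M/I-2 un ·: MM|Mm
M/II-1 ? I-1×I-2: MM|Mm|mm
M/II-2 un ·: MM|Mm
M/II-3 un I-1×I-2: MM|Mm
M/II-4 aff ·: mm
M/II-5 ? I-1×I-2: MM|Mm|mm
M/III-1 un II-2×II-1: MM|Mm
M/III-2 ? II-2×II-1: MM|Mm|mm
M/III-3 un II-4×II-3: Mm
⇒ M over [I-1,I-2,II-1,II-2,II-3,II-4,II-5,III-1,III-2,III-3]: 269 consistent
T/I-1 un ·: Tt
T/I-2 un ·: Tt
T/II-1 ? I-1×I-2: Tt|tt
T/II-2 ? ·: Tt|tt
T/II-3 aff I-1×I-2: tt
T/II-4 ? ·: TT|Tt
T/II-5 un I-1×I-2: TT|Tt
T/III-1 ? II-2×II-1: TT|Tt|tt
T/III-2 aff II-2×II-1: tt
T/III-3 un II-4×II-3: Tt
⇒ T over [I-1,I-2,II-1,II-2,II-3,II-4,II-5,III-1,III-2,III-3]: 32 consistent

II-4 ∈ {mm TT, mm Tt}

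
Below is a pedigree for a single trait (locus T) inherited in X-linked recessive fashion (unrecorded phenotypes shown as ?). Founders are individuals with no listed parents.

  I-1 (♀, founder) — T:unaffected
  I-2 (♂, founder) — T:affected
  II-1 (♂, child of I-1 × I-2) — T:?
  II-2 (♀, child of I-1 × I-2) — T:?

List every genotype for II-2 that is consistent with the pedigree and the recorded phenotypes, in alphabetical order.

T/I-1 un ·: X^TX^T|X^TX^t
T/I-2 aff ·: X^tY
T/II-1 ? I-1×I-2: X^TY|X^tY
T/II-2 ? I-1×I-2: X^TX^t|X^tX^t
⇒ T over [I-1,I-2,II-1,II-2]: 5 consistent

II-2 ∈ {X^TX^t, X^tX^t}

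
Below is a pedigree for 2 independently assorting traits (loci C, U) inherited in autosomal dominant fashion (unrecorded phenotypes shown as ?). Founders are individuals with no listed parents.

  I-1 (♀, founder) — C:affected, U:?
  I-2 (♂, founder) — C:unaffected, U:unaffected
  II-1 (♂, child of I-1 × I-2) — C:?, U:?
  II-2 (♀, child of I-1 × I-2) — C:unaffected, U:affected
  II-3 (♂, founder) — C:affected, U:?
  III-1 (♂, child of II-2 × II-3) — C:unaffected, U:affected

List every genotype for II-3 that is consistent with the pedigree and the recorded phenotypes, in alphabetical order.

C/I-1 aff ·: Cc
C/I-2 un ·: cc
C/II-1 ? I-1×I-2: cc|Cc
C/II-2 un I-1×I-2: cc
C/II-3 aff ·: Cc
C/III-1 un II-2×II-3: cc
⇒ C over [I-1,I-2,II-1,II-2,II-3,III-1]: 2 consistent
U/I-1 ? ·: Uu|UU
U/I-2 un ·: uu
U/II-1 ? I-1×I-2: uu|Uu
U/II-2 aff I-1×I-2: Uu
U/II-3 ? ·: uu|Uu|UU
U/III-1 aff II-2×II-3: Uu|UU
⇒ U over [I-1,I-2,II-1,II-2,II-3,III-1]: 15 consistent

II-3 ∈ {Cc UU, Cc Uu, Cc uu}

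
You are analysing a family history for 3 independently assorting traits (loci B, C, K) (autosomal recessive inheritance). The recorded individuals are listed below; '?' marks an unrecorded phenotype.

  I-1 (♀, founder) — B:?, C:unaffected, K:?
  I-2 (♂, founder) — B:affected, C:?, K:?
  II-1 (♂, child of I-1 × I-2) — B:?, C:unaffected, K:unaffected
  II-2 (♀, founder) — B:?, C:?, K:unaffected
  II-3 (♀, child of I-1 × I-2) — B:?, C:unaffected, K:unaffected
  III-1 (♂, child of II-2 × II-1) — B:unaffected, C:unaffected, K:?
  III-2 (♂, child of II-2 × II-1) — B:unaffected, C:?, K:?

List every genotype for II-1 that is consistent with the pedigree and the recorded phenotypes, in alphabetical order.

II-1 ∈ {Bb CC KK, Bb CC Kk, Bb Cc KK, Bb Cc Kk, bb CC KK, bb CC Kk, bb Cc KK, bb Cc Kk}

B/I-1 ? ·: BB|Bb|bb
B/I-2 aff ·: bb
B/II-1 ? I-1×I-2: Bb|bb
B/II-2 ? ·: BB|Bb|bb
B/II-3 ? I-1×I-2: Bb|bb
B/III-1 un II-2×II-1: BB|Bb
B/III-2 un II-2×II-1: BB|Bb
⇒ B over [I-1,I-2,II-1,II-2,II-3,III-1,III-2]: 33 consistent
C/I-1 un ·: CC|Cc
C/I-2 ? ·: CC|Cc|cc
C/II-1 un I-1×I-2: CC|Cc
C/II-2 ? ·: CC|Cc|cc
C/II-3 un I-1×I-2: CC|Cc
C/III-1 un II-2×II-1: CC|Cc
C/III-2 ? II-2×II-1: CC|Cc|cc
⇒ C over [I-1,I-2,II-1,II-2,II-3,III-1,III-2]: 138 consistent
K/I-1 ? ·: KK|Kk|kk
K/I-2 ? ·: KK|Kk|kk
K/II-1 un I-1×I-2: KK|Kk
K/II-2 un ·: KK|Kk
K/II-3 un I-1×I-2: KK|Kk
K/III-1 ? II-2×II-1: KK|Kk|kk
K/III-2 ? II-2×II-1: KK|Kk|kk
⇒ K over [I-1,I-2,II-1,II-2,II-3,III-1,III-2]: 165 consistent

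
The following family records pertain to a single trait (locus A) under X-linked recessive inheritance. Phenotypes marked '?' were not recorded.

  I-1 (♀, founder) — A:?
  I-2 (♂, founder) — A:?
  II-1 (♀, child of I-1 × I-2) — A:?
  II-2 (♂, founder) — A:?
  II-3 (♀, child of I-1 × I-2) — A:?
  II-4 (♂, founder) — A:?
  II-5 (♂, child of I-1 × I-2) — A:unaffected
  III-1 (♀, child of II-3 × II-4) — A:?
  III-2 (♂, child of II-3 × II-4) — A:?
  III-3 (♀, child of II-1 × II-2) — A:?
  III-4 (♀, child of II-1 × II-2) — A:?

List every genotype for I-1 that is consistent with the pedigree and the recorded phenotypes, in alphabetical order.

A/I-1 ? ·: X^AX^A|X^AX^a
A/I-2 ? ·: X^AY|X^aY
A/II-1 ? I-1×I-2: X^AX^A|X^AX^a|X^aX^a
A/II-2 ? ·: X^AY|X^aY
A/II-3 ? I-1×I-2: X^AX^A|X^AX^a|X^aX^a
A/II-4 ? ·: X^AY|X^aY
A/II-5 un I-1×I-2: X^AY
A/III-1 ? II-3×II-4: X^AX^A|X^AX^a|X^aX^a
A/III-2 ? II-3×II-4: X^AY|X^aY
A/III-3 ? II-1×II-2: X^AX^A|X^AX^a|X^aX^a
A/III-4 ? II-1×II-2: X^AX^A|X^AX^a|X^aX^a
⇒ A over [I-1,I-2,II-1,II-2,II-3,II-4,II-5,III-1,III-2,III-3,III-4]: 268 consistent

I-1 ∈ {X^AX^A, X^AX^a}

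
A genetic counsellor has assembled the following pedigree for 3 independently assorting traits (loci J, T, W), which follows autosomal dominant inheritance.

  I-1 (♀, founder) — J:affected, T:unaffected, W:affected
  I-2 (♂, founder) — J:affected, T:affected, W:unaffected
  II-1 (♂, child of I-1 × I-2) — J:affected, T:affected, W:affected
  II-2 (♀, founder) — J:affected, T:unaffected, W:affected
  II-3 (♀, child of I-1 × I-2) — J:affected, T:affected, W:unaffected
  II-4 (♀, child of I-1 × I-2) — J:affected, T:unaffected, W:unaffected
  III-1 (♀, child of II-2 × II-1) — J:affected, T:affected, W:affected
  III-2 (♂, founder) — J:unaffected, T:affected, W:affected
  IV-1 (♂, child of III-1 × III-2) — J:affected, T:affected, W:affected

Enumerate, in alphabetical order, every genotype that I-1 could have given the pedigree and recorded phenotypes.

J/I-1 aff ·: Jj|JJ
J/I-2 aff ·: Jj|JJ
J/II-1 aff I-1×I-2: Jj|JJ
J/II-2 aff ·: Jj|JJ
J/II-3 aff I-1×I-2: Jj|JJ
J/II-4 aff I-1×I-2: Jj|JJ
J/III-1 aff II-2×II-1: Jj|JJ
J/III-2 un ·: jj
J/IV-1 aff III-1×III-2: Jj
⇒ J over [I-1,I-2,II-1,II-2,II-3,II-4,III-1,III-2,IV-1]: 87 consistent
T/I-1 un ·: tt
T/I-2 aff ·: Tt
T/II-1 aff I-1×I-2: Tt
T/II-2 un ·: tt
T/II-3 aff I-1×I-2: Tt
T/II-4 un I-1×I-2: tt
T/III-1 aff II-2×II-1: Tt
T/III-2 aff ·: Tt|TT
T/IV-1 aff III-1×III-2: Tt|TT
⇒ T over [I-1,I-2,II-1,II-2,II-3,II-4,III-1,III-2,IV-1]: 4 consistent
W/I-1 aff ·: Ww
W/I-2 un ·: ww
W/II-1 aff I-1×I-2: Ww
W/II-2 aff ·: Ww|WW
W/II-3 un I-1×I-2: ww
W/II-4 un I-1×I-2: ww
W/III-1 aff II-2×II-1: Ww|WW
W/III-2 aff ·: Ww|WW
W/IV-1 aff III-1×III-2: Ww|WW
⇒ W over [I-1,I-2,II-1,II-2,II-3,II-4,III-1,III-2,IV-1]: 14 consistent

I-1 ∈ {JJ tt Ww, Jj tt Ww}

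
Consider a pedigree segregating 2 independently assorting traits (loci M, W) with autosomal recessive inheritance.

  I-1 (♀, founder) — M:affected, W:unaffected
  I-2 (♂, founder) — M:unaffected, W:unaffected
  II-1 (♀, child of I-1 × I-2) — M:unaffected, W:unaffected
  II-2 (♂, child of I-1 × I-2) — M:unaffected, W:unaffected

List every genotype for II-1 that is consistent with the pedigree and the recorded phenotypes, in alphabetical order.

II-1 ∈ {Mm WW, Mm Ww}

M/I-1 aff ·: mm
M/I-2 un ·: MM|Mm
M/II-1 un I-1×I-2: Mm
M/II-2 un I-1×I-2: Mm
⇒ M over [I-1,I-2,II-1,II-2]: 2 consistent
W/I-1 un ·: WW|Ww
W/I-2 un ·: WW|Ww
W/II-1 un I-1×I-2: WW|Ww
W/II-2 un I-1×I-2: WW|Ww
⇒ W over [I-1,I-2,II-1,II-2]: 13 consistent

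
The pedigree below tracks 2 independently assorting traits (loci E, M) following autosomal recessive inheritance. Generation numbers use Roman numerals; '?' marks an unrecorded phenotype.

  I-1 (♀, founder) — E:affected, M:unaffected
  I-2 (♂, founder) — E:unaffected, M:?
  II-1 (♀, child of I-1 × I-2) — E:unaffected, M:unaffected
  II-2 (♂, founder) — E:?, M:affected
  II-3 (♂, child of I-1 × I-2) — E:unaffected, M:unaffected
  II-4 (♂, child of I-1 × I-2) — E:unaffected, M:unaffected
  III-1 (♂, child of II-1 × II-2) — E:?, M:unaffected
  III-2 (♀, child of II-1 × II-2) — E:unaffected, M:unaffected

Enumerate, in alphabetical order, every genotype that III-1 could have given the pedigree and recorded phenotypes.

III-1 ∈ {EE Mm, Ee Mm, ee Mm}

E/I-1 aff ·: ee
E/I-2 un ·: EE|Ee
E/II-1 un I-1×I-2: Ee
E/II-2 ? ·: EE|Ee|ee
E/II-3 un I-1×I-2: Ee
E/II-4 un I-1×I-2: Ee
E/III-1 ? II-1×II-2: EE|Ee|ee
E/III-2 un II-1×II-2: EE|Ee
⇒ E over [I-1,I-2,II-1,II-2,II-3,II-4,III-1,III-2]: 24 consistent
M/I-1 un ·: MM|Mm
M/I-2 ? ·: MM|Mm|mm
M/II-1 un I-1×I-2: MM|Mm
M/II-2 aff ·: mm
M/II-3 un I-1×I-2: MM|Mm
M/II-4 un I-1×I-2: MM|Mm
M/III-1 un II-1×II-2: Mm
M/III-2 un II-1×II-2: Mm
⇒ M over [I-1,I-2,II-1,II-2,II-3,II-4,III-1,III-2]: 27 consistent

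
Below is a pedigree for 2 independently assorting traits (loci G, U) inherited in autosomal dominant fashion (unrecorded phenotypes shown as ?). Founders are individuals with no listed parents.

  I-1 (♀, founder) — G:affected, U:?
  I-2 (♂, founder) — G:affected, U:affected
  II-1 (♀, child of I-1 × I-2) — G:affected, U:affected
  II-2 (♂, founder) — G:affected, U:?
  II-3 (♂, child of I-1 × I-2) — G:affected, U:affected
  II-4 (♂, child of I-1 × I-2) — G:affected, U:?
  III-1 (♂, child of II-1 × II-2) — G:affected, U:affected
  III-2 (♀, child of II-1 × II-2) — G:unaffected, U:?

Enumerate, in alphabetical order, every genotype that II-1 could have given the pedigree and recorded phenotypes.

G/I-1 aff ·: Gg|GG
G/I-2 aff ·: Gg|GG
G/II-1 aff I-1×I-2: Gg
G/II-2 aff ·: Gg
G/II-3 aff I-1×I-2: Gg|GG
G/II-4 aff I-1×I-2: Gg|GG
G/III-1 aff II-1×II-2: Gg|GG
G/III-2 un II-1×II-2: gg
⇒ G over [I-1,I-2,II-1,II-2,II-3,II-4,III-1,III-2]: 24 consistent
U/I-1 ? ·: uu|Uu|UU
U/I-2 aff ·: Uu|UU
U/II-1 aff I-1×I-2: Uu|UU
U/II-2 ? ·: uu|Uu|UU
U/II-3 aff I-1×I-2: Uu|UU
U/II-4 ? I-1×I-2: uu|Uu|UU
U/III-1 aff II-1×II-2: Uu|UU
U/III-2 ? II-1×II-2: uu|Uu|UU
⇒ U over [I-1,I-2,II-1,II-2,II-3,II-4,III-1,III-2]: 294 consistent

II-1 ∈ {Gg UU, Gg Uu}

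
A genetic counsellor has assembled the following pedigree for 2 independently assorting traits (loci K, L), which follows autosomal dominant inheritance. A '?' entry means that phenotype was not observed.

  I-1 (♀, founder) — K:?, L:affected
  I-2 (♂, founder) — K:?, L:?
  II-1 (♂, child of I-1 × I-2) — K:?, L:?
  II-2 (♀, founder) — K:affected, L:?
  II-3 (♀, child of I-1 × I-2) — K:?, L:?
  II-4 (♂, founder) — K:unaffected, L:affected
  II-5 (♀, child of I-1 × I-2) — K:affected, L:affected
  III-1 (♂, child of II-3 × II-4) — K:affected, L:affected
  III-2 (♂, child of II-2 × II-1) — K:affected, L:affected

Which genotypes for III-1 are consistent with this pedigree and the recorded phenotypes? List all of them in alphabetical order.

III-1 ∈ {Kk LL, Kk Ll}

K/I-1 ? ·: kk|Kk|KK
K/I-2 ? ·: kk|Kk|KK
K/II-1 ? I-1×I-2: kk|Kk|KK
K/II-2 aff ·: Kk|KK
K/II-3 ? I-1×I-2: Kk|KK
K/II-4 un ·: kk
K/II-5 aff I-1×I-2: Kk|KK
K/III-1 aff II-3×II-4: Kk
K/III-2 aff II-2×II-1: Kk|KK
⇒ K over [I-1,I-2,II-1,II-2,II-3,II-4,II-5,III-1,III-2]: 115 consistent
L/I-1 aff ·: Ll|LL
L/I-2 ? ·: ll|Ll|LL
L/II-1 ? I-1×I-2: ll|Ll|LL
L/II-2 ? ·: ll|Ll|LL
L/II-3 ? I-1×I-2: ll|Ll|LL
L/II-4 aff ·: Ll|LL
L/II-5 aff I-1×I-2: Ll|LL
L/III-1 aff II-3×II-4: Ll|LL
L/III-2 aff II-2×II-1: Ll|LL
⇒ L over [I-1,I-2,II-1,II-2,II-3,II-4,II-5,III-1,III-2]: 524 consistent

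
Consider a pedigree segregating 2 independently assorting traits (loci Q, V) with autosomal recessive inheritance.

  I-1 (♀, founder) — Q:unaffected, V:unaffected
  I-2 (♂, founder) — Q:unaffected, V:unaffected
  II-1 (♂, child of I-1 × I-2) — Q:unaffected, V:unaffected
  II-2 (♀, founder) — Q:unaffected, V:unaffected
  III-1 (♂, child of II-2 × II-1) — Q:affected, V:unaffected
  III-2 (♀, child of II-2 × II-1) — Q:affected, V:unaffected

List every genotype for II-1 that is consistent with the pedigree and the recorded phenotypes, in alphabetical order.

Q/I-1 un ·: QQ|Qq
Q/I-2 un ·: QQ|Qq
Q/II-1 un I-1×I-2: Qq
Q/II-2 un ·: Qq
Q/III-1 aff II-2×II-1: qq
Q/III-2 aff II-2×II-1: qq
⇒ Q over [I-1,I-2,II-1,II-2,III-1,III-2]: 3 consistent
V/I-1 un ·: VV|Vv
V/I-2 un ·: VV|Vv
V/II-1 un I-1×I-2: VV|Vv
V/II-2 un ·: VV|Vv
V/III-1 un II-2×II-1: VV|Vv
V/III-2 un II-2×II-1: VV|Vv
⇒ V over [I-1,I-2,II-1,II-2,III-1,III-2]: 44 consistent

II-1 ∈ {Qq VV, Qq Vv}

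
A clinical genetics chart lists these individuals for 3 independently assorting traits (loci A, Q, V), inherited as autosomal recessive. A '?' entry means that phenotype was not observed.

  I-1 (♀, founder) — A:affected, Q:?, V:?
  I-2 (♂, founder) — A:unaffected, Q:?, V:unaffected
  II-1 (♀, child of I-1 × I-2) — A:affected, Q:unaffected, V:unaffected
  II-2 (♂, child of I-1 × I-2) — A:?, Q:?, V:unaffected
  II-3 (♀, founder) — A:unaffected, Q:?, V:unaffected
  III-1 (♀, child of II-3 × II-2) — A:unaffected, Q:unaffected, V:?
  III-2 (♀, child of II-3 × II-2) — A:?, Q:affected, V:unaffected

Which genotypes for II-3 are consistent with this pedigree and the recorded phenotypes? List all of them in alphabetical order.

A/I-1 aff ·: aa
A/I-2 un ·: Aa
A/II-1 aff I-1×I-2: aa
A/II-2 ? I-1×I-2: Aa|aa
A/II-3 un ·: AA|Aa
A/III-1 un II-3×II-2: AA|Aa
A/III-2 ? II-3×II-2: AA|Aa|aa
⇒ A over [I-1,I-2,II-1,II-2,II-3,III-1,III-2]: 13 consistent
Q/I-1 ? ·: QQ|Qq|qq
Q/I-2 ? ·: QQ|Qq|qq
Q/II-1 un I-1×I-2: QQ|Qq
Q/II-2 ? I-1×I-2: Qq|qq
Q/II-3 ? ·: Qq|qq
Q/III-1 un II-3×II-2: QQ|Qq
Q/III-2 aff II-3×II-2: qq
⇒ Q over [I-1,I-2,II-1,II-2,II-3,III-1,III-2]: 34 consistent
V/I-1 ? ·: VV|Vv|vv
V/I-2 un ·: VV|Vv
V/II-1 un I-1×I-2: VV|Vv
V/II-2 un I-1×I-2: VV|Vv
V/II-3 un ·: VV|Vv
V/III-1 ? II-3×II-2: VV|Vv|vv
V/III-2 un II-3×II-2: VV|Vv
⇒ V over [I-1,I-2,II-1,II-2,II-3,III-1,III-2]: 115 consistent

II-3 ∈ {AA Qq VV, AA Qq Vv, AA qq VV, AA qq Vv, Aa Qq VV, Aa Qq Vv, Aa qq VV, Aa qq Vv}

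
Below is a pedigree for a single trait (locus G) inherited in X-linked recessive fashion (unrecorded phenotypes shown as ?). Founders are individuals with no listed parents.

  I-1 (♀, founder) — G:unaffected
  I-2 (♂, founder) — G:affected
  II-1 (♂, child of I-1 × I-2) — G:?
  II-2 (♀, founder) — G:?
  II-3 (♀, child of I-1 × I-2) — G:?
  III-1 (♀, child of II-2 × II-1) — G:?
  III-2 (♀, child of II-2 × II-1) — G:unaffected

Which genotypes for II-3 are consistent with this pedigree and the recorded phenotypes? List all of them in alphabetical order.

G/I-1 un ·: X^GX^G|X^GX^g
G/I-2 aff ·: X^gY
G/II-1 ? I-1×I-2: X^GY|X^gY
G/II-2 ? ·: X^GX^G|X^GX^g|X^gX^g
G/II-3 ? I-1×I-2: X^GX^g|X^gX^g
G/III-1 ? II-2×II-1: X^GX^G|X^GX^g|X^gX^g
G/III-2 un II-2×II-1: X^GX^G|X^GX^g
⇒ G over [I-1,I-2,II-1,II-2,II-3,III-1,III-2]: 24 consistent

II-3 ∈ {X^GX^g, X^gX^g}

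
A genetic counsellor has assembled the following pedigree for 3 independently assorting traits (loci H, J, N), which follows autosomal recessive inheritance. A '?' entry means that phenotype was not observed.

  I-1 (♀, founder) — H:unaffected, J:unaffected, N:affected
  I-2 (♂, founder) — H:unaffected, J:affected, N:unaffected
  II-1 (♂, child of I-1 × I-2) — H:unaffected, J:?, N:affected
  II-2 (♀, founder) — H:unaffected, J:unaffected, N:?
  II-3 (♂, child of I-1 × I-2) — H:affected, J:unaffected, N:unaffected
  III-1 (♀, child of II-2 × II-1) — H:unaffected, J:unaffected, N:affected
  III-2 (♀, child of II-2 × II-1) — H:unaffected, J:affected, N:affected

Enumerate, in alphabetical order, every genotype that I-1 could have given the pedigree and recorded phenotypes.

H/I-1 un ·: Hh
H/I-2 un ·: Hh
H/II-1 un I-1×I-2: HH|Hh
H/II-2 un ·: HH|Hh
H/II-3 aff I-1×I-2: hh
H/III-1 un II-2×II-1: HH|Hh
H/III-2 un II-2×II-1: HH|Hh
⇒ H over [I-1,I-2,II-1,II-2,II-3,III-1,III-2]: 13 consistent
J/I-1 un ·: JJ|Jj
J/I-2 aff ·: jj
J/II-1 ? I-1×I-2: Jj|jj
J/II-2 un ·: Jj
J/II-3 un I-1×I-2: Jj
J/III-1 un II-2×II-1: JJ|Jj
J/III-2 aff II-2×II-1: jj
⇒ J over [I-1,I-2,II-1,II-2,II-3,III-1,III-2]: 5 consistent
N/I-1 aff ·: nn
N/I-2 un ·: Nn
N/II-1 aff I-1×I-2: nn
N/II-2 ? ·: Nn|nn
N/II-3 un I-1×I-2: Nn
N/III-1 aff II-2×II-1: nn
N/III-2 aff II-2×II-1: nn
⇒ N over [I-1,I-2,II-1,II-2,II-3,III-1,III-2]: 2 consistent

I-1 ∈ {Hh JJ nn, Hh Jj nn}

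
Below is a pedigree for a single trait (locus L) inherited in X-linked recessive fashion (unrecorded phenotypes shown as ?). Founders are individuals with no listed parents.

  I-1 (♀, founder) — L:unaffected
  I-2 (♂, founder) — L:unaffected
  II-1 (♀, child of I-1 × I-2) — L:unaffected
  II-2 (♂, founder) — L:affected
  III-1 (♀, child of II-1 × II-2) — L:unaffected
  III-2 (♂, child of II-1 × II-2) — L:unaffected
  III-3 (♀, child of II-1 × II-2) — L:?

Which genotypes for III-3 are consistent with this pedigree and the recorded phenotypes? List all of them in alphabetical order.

L/I-1 un ·: X^LX^L|X^LX^l
L/I-2 un ·: X^LY
L/II-1 un I-1×I-2: X^LX^L|X^LX^l
L/II-2 aff ·: X^lY
L/III-1 un II-1×II-2: X^LX^l
L/III-2 un II-1×II-2: X^LY
L/III-3 ? II-1×II-2: X^LX^l|X^lX^l
⇒ L over [I-1,I-2,II-1,II-2,III-1,III-2,III-3]: 4 consistent

III-3 ∈ {X^LX^l, X^lX^l}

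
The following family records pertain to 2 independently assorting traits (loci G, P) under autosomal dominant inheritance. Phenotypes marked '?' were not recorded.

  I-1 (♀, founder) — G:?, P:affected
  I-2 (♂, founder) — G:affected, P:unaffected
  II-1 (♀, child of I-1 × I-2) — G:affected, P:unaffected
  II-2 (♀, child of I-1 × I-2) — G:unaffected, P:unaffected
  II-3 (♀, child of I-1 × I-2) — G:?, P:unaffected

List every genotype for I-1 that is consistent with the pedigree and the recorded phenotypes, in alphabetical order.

I-1 ∈ {Gg Pp, gg Pp}

G/I-1 ? ·: gg|Gg
G/I-2 aff ·: Gg
G/II-1 aff I-1×I-2: Gg|GG
G/II-2 un I-1×I-2: gg
G/II-3 ? I-1×I-2: gg|Gg|GG
⇒ G over [I-1,I-2,II-1,II-2,II-3]: 8 consistent
P/I-1 aff ·: Pp
P/I-2 un ·: pp
P/II-1 un I-1×I-2: pp
P/II-2 un I-1×I-2: pp
P/II-3 un I-1×I-2: pp
⇒ P over [I-1,I-2,II-1,II-2,II-3]: 1 consistent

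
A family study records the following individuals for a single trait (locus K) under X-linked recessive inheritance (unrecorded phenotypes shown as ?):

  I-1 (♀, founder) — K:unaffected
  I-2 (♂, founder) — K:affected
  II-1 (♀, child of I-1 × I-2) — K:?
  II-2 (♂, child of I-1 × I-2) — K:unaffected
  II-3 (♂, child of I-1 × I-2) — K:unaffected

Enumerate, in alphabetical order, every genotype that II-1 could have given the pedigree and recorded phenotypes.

II-1 ∈ {X^KX^k, X^kX^k}

K/I-1 un ·: X^KX^K|X^KX^k
K/I-2 aff ·: X^kY
K/II-1 ? I-1×I-2: X^KX^k|X^kX^k
K/II-2 un I-1×I-2: X^KY
K/II-3 un I-1×I-2: X^KY
⇒ K over [I-1,I-2,II-1,II-2,II-3]: 3 consistent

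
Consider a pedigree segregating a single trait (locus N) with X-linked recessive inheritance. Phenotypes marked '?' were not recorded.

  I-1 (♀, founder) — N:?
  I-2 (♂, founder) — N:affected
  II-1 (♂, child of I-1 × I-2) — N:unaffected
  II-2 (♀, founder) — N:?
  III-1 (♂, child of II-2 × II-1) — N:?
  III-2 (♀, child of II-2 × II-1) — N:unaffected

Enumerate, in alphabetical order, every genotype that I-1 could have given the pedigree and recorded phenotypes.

I-1 ∈ {X^NX^N, X^NX^n}

N/I-1 ? ·: X^NX^N|X^NX^n
N/I-2 aff ·: X^nY
N/II-1 un I-1×I-2: X^NY
N/II-2 ? ·: X^NX^N|X^NX^n|X^nX^n
N/III-1 ? II-2×II-1: X^NY|X^nY
N/III-2 un II-2×II-1: X^NX^N|X^NX^n
⇒ N over [I-1,I-2,II-1,II-2,III-1,III-2]: 12 consistent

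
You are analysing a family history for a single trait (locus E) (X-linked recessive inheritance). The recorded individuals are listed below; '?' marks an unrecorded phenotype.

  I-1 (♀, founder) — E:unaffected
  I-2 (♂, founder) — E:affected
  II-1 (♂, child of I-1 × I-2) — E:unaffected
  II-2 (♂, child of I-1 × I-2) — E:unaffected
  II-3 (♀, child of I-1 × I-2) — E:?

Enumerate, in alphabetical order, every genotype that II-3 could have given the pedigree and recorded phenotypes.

II-3 ∈ {X^EX^e, X^eX^e}

E/I-1 un ·: X^EX^E|X^EX^e
E/I-2 aff ·: X^eY
E/II-1 un I-1×I-2: X^EY
E/II-2 un I-1×I-2: X^EY
E/II-3 ? I-1×I-2: X^EX^e|X^eX^e
⇒ E over [I-1,I-2,II-1,II-2,II-3]: 3 consistent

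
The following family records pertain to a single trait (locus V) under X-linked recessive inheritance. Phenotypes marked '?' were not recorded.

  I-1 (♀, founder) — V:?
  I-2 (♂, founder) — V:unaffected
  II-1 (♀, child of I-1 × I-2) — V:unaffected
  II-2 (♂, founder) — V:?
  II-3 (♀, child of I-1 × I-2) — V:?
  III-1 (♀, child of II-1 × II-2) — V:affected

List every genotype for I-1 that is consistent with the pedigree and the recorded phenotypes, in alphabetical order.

I-1 ∈ {X^VX^v, X^vX^v}

V/I-1 ? ·: X^VX^v|X^vX^v
V/I-2 un ·: X^VY
V/II-1 un I-1×I-2: X^VX^v
V/II-2 ? ·: X^vY
V/II-3 ? I-1×I-2: X^VX^V|X^VX^v
V/III-1 aff II-1×II-2: X^vX^v
⇒ V over [I-1,I-2,II-1,II-2,II-3,III-1]: 3 consistent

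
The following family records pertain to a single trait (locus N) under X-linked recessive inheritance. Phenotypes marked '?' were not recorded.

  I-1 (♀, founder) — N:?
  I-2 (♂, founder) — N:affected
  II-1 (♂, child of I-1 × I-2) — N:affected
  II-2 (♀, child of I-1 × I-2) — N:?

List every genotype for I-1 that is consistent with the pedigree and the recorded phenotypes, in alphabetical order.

I-1 ∈ {X^NX^n, X^nX^n}

N/I-1 ? ·: X^NX^n|X^nX^n
N/I-2 aff ·: X^nY
N/II-1 aff I-1×I-2: X^nY
N/II-2 ? I-1×I-2: X^NX^n|X^nX^n
⇒ N over [I-1,I-2,II-1,II-2]: 3 consistent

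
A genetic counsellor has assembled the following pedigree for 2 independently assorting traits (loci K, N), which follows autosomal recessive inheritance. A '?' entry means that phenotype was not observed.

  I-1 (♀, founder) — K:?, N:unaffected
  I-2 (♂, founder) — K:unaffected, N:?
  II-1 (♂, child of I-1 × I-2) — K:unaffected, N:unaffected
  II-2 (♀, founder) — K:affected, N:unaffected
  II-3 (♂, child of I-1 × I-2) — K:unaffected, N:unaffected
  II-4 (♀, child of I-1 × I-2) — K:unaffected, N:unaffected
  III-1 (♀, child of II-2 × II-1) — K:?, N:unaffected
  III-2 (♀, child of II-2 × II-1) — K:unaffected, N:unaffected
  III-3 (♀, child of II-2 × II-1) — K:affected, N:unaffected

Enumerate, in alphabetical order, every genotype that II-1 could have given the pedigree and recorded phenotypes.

K/I-1 ? ·: KK|Kk|kk
K/I-2 un ·: KK|Kk
K/II-1 un I-1×I-2: Kk
K/II-2 aff ·: kk
K/II-3 un I-1×I-2: KK|Kk
K/II-4 un I-1×I-2: KK|Kk
K/III-1 ? II-2×II-1: Kk|kk
K/III-2 un II-2×II-1: Kk
K/III-3 aff II-2×II-1: kk
⇒ K over [I-1,I-2,II-1,II-2,II-3,II-4,III-1,III-2,III-3]: 28 consistent
N/I-1 un ·: NN|Nn
N/I-2 ? ·: NN|Nn|nn
N/II-1 un I-1×I-2: NN|Nn
N/II-2 un ·: NN|Nn
N/II-3 un I-1×I-2: NN|Nn
N/II-4 un I-1×I-2: NN|Nn
N/III-1 un II-2×II-1: NN|Nn
N/III-2 un II-2×II-1: NN|Nn
N/III-3 un II-2×II-1: NN|Nn
⇒ N over [I-1,I-2,II-1,II-2,II-3,II-4,III-1,III-2,III-3]: 341 consistent

II-1 ∈ {Kk NN, Kk Nn}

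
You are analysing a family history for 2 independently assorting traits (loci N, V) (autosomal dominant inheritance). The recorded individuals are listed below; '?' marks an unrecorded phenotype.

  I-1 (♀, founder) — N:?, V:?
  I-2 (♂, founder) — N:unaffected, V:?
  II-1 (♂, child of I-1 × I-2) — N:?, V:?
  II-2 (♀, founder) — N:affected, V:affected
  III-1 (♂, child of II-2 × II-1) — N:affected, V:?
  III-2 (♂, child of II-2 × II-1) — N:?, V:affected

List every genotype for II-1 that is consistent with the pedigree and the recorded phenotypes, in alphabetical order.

II-1 ∈ {Nn VV, Nn Vv, Nn vv, nn VV, nn Vv, nn vv}

N/I-1 ? ·: nn|Nn|NN
N/I-2 un ·: nn
N/II-1 ? I-1×I-2: nn|Nn
N/II-2 aff ·: Nn|NN
N/III-1 aff II-2×II-1: Nn|NN
N/III-2 ? II-2×II-1: nn|Nn|NN
⇒ N over [I-1,I-2,II-1,II-2,III-1,III-2]: 26 consistent
V/I-1 ? ·: vv|Vv|VV
V/I-2 ? ·: vv|Vv|VV
V/II-1 ? I-1×I-2: vv|Vv|VV
V/II-2 aff ·: Vv|VV
V/III-1 ? II-2×II-1: vv|Vv|VV
V/III-2 aff II-2×II-1: Vv|VV
⇒ V over [I-1,I-2,II-1,II-2,III-1,III-2]: 102 consistent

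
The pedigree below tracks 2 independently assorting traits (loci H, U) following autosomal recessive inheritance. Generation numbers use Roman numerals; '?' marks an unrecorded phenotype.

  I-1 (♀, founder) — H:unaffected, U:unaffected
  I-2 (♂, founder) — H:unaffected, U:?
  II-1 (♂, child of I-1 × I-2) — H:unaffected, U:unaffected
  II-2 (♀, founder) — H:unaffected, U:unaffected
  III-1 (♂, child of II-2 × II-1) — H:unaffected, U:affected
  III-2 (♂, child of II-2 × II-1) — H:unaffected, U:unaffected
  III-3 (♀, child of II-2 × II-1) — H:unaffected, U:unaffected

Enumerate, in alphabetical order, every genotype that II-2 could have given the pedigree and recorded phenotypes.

II-2 ∈ {HH Uu, Hh Uu}

H/I-1 un ·: HH|Hh
H/I-2 un ·: HH|Hh
H/II-1 un I-1×I-2: HH|Hh
H/II-2 un ·: HH|Hh
H/III-1 un II-2×II-1: HH|Hh
H/III-2 un II-2×II-1: HH|Hh
H/III-3 un II-2×II-1: HH|Hh
⇒ H over [I-1,I-2,II-1,II-2,III-1,III-2,III-3]: 84 consistent
U/I-1 un ·: UU|Uu
U/I-2 ? ·: UU|Uu|uu
U/II-1 un I-1×I-2: Uu
U/II-2 un ·: Uu
U/III-1 aff II-2×II-1: uu
U/III-2 un II-2×II-1: UU|Uu
U/III-3 un II-2×II-1: UU|Uu
⇒ U over [I-1,I-2,II-1,II-2,III-1,III-2,III-3]: 20 consistent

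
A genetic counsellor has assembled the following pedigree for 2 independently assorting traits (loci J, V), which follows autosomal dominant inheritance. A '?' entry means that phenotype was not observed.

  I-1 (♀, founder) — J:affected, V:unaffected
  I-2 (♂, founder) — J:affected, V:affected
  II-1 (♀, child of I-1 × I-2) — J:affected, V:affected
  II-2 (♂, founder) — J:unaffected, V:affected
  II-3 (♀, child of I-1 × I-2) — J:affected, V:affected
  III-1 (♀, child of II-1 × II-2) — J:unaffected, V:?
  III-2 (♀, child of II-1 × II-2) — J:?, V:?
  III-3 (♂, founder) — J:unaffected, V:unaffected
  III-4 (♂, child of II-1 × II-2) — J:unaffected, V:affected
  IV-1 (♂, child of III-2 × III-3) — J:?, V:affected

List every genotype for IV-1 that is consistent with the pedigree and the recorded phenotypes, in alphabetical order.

J/I-1 aff ·: Jj|JJ
J/I-2 aff ·: Jj|JJ
J/II-1 aff I-1×I-2: Jj
J/II-2 un ·: jj
J/II-3 aff I-1×I-2: Jj|JJ
J/III-1 un II-1×II-2: jj
J/III-2 ? II-1×II-2: jj|Jj
J/III-3 un ·: jj
J/III-4 un II-1×II-2: jj
J/IV-1 ? III-2×III-3: jj|Jj
⇒ J over [I-1,I-2,II-1,II-2,II-3,III-1,III-2,III-3,III-4,IV-1]: 18 consistent
V/I-1 un ·: vv
V/I-2 aff ·: Vv|VV
V/II-1 aff I-1×I-2: Vv
V/II-2 aff ·: Vv|VV
V/II-3 aff I-1×I-2: Vv
V/III-1 ? II-1×II-2: vv|Vv|VV
V/III-2 ? II-1×II-2: Vv|VV
V/III-3 un ·: vv
V/III-4 aff II-1×II-2: Vv|VV
V/IV-1 aff III-2×III-3: Vv
⇒ V over [I-1,I-2,II-1,II-2,II-3,III-1,III-2,III-3,III-4,IV-1]: 40 consistent

IV-1 ∈ {Jj Vv, jj Vv}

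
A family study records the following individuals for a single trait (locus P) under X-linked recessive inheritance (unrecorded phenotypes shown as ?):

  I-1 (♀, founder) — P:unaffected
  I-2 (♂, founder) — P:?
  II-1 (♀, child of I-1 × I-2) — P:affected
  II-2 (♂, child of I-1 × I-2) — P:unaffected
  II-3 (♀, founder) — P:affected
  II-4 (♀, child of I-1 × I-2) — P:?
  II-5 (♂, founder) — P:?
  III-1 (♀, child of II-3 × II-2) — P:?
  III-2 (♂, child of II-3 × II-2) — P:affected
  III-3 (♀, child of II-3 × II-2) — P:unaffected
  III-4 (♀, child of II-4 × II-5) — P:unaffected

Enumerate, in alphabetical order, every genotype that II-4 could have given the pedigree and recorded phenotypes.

P/I-1 un ·: X^PX^p
P/I-2 ? ·: X^pY
P/II-1 aff I-1×I-2: X^pX^p
P/II-2 un I-1×I-2: X^PY
P/II-3 aff ·: X^pX^p
P/II-4 ? I-1×I-2: X^PX^p|X^pX^p
P/II-5 ? ·: X^PY|X^pY
P/III-1 ? II-3×II-2: X^PX^p
P/III-2 aff II-3×II-2: X^pY
P/III-3 un II-3×II-2: X^PX^p
P/III-4 un II-4×II-5: X^PX^P|X^PX^p
⇒ P over [I-1,I-2,II-1,II-2,II-3,II-4,II-5,III-1,III-2,III-3,III-4]: 4 consistent

II-4 ∈ {X^PX^p, X^pX^p}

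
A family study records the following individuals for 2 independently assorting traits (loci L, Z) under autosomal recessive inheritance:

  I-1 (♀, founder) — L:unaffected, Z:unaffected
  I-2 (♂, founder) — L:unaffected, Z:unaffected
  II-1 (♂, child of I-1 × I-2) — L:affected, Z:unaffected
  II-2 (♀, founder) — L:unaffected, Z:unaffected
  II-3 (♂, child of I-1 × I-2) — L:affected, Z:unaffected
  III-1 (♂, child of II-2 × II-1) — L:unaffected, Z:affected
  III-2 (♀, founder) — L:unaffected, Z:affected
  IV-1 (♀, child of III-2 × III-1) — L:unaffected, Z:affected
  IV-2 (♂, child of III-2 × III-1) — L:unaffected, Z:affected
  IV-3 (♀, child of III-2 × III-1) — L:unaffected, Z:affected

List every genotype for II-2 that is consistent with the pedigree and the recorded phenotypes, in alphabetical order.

L/I-1 un ·: Ll
L/I-2 un ·: Ll
L/II-1 aff I-1×I-2: ll
L/II-2 un ·: LL|Ll
L/II-3 aff I-1×I-2: ll
L/III-1 un II-2×II-1: Ll
L/III-2 un ·: LL|Ll
L/IV-1 un III-2×III-1: LL|Ll
L/IV-2 un III-2×III-1: LL|Ll
L/IV-3 un III-2×III-1: LL|Ll
⇒ L over [I-1,I-2,II-1,II-2,II-3,III-1,III-2,IV-1,IV-2,IV-3]: 32 consistent
Z/I-1 un ·: ZZ|Zz
Z/I-2 un ·: ZZ|Zz
Z/II-1 un I-1×I-2: Zz
Z/II-2 un ·: Zz
Z/II-3 un I-1×I-2: ZZ|Zz
Z/III-1 aff II-2×II-1: zz
Z/III-2 aff ·: zz
Z/IV-1 aff III-2×III-1: zz
Z/IV-2 aff III-2×III-1: zz
Z/IV-3 aff III-2×III-1: zz
⇒ Z over [I-1,I-2,II-1,II-2,II-3,III-1,III-2,IV-1,IV-2,IV-3]: 6 consistent

II-2 ∈ {LL Zz, Ll Zz}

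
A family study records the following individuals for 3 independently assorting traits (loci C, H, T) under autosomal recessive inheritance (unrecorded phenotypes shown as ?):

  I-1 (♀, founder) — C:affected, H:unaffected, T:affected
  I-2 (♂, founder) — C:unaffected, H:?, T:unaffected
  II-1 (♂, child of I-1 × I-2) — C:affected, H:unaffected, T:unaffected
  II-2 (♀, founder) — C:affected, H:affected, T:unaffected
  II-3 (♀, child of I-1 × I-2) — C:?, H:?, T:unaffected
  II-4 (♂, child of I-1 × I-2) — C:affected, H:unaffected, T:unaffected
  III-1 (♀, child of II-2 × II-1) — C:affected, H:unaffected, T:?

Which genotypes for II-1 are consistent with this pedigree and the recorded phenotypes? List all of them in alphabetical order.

C/I-1 aff ·: cc
C/I-2 un ·: Cc
C/II-1 aff I-1×I-2: cc
C/II-2 aff ·: cc
C/II-3 ? I-1×I-2: Cc|cc
C/II-4 aff I-1×I-2: cc
C/III-1 aff II-2×II-1: cc
⇒ C over [I-1,I-2,II-1,II-2,II-3,II-4,III-1]: 2 consistent
H/I-1 un ·: HH|Hh
H/I-2 ? ·: HH|Hh|hh
H/II-1 un I-1×I-2: HH|Hh
H/II-2 aff ·: hh
H/II-3 ? I-1×I-2: HH|Hh|hh
H/II-4 un I-1×I-2: HH|Hh
H/III-1 un II-2×II-1: Hh
⇒ H over [I-1,I-2,II-1,II-2,II-3,II-4,III-1]: 32 consistent
T/I-1 aff ·: tt
T/I-2 un ·: TT|Tt
T/II-1 un I-1×I-2: Tt
T/II-2 un ·: TT|Tt
T/II-3 un I-1×I-2: Tt
T/II-4 un I-1×I-2: Tt
T/III-1 ? II-2×II-1: TT|Tt|tt
⇒ T over [I-1,I-2,II-1,II-2,II-3,II-4,III-1]: 10 consistent

II-1 ∈ {cc HH Tt, cc Hh Tt}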